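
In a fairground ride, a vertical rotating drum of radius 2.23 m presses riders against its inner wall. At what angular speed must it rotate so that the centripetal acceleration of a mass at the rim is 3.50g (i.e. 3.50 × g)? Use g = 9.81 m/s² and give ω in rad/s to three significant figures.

Centripetal acceleration a_c = ω²r. Setting ω²r = 3.50g:
ω = √(3.50g / r) = √(3.50 × 9.81 / 2.23) = √15.40 = 3.924 rad/s.

3.92 rad/s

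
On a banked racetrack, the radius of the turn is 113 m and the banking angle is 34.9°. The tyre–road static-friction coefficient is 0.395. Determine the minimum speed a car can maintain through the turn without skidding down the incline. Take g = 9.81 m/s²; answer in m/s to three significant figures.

16.2 m/s

At the minimum speed, friction acts up the slope at its limiting value f = μN. Radially (horizontal, toward centre): N sinθ − μN cosθ = mv²/r. Vertically: N cosθ + μN sinθ = mg.
Dividing: v² = r g (sinθ − μcosθ)/(cosθ + μsinθ).
sinθ − μcosθ = 0.5721 − 0.395×0.8202 = 0.2482; cosθ + μsinθ = 0.8202 + 0.395×0.5721 = 1.046.
v² = 113 × 9.81 × 0.2482/1.046 = 263.0 m²/s², so v = 16.22 m/s.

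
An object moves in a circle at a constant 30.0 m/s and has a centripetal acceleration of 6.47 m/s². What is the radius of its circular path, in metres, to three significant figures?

139 m

a_c = v²/r ⇒ r = v²/a_c = (30.0)²/6.47 = 900.0/6.47 = 139.1 m.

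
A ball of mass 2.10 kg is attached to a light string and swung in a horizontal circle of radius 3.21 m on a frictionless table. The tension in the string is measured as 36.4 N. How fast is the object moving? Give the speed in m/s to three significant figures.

T = m v²/r ⇒ v = √(T r / m) = √(36.4 × 3.21 / 2.10) = √55.64 = 7.459 m/s.

7.46 m/s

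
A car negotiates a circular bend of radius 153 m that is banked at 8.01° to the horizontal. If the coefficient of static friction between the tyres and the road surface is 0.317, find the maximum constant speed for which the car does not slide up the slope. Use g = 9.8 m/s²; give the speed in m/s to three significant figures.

26.8 m/s

At the maximum speed, friction acts down the slope at its limiting value f = μN. Radially (horizontal, toward centre): N sinθ + μN cosθ = mv²/r. Vertically: N cosθ − μN sinθ = mg.
Dividing: v² = r g (sinθ + μcosθ)/(cosθ − μsinθ).
sinθ + μcosθ = 0.1393 + 0.317×0.9902 = 0.4533; cosθ − μsinθ = 0.9902 − 0.317×0.1393 = 0.9461.
v² = 153 × 9.8 × 0.4533/0.9461 = 718.3 m²/s², so v = 26.80 m/s.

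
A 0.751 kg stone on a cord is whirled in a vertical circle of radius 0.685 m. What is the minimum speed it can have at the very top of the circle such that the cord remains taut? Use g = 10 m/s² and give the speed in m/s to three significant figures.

2.62 m/s

At the top, both weight mg and T point toward the centre: T + mg = mv²/r.
At minimum speed T → 0, so mg = mv_min²/r ⇒ v_min = √(g r) = √(10.0 × 0.685) = 2.617 m/s.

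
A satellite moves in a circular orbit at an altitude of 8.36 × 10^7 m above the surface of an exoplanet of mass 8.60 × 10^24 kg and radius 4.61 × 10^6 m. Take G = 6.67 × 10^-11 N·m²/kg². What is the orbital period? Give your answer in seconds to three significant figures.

r = R + h = 4.61 × 10^6 + 8.36 × 10^7 = 8.821 × 10^7 m. Gravity provides the centripetal force: G M m / r² = m v² / r ⇒ v = √(GM/r) = 2550 m/s.
T = 2πr/v = 2π × 8.821 × 10^7 / 2550 = 217300 s.

217000 s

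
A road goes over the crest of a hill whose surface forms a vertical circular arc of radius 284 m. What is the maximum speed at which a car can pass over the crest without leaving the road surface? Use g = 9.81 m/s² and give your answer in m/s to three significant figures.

At the crest the centre of the circle is below the car, so the net downward (centripetal) force is mg − N = mv²/r.
The car leaves the road when N → 0, giving v_max = √(g r) = √(9.81 × 284) = 52.78 m/s.

52.8 m/s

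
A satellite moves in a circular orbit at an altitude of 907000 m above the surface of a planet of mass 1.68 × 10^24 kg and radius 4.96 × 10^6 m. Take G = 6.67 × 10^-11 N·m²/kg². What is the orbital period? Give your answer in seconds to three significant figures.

r = R + h = 4.96 × 10^6 + 907000 = 5.867 × 10^6 m. Gravity provides the centripetal force: G M m / r² = m v² / r ⇒ v = √(GM/r) = 4370 m/s.
T = 2πr/v = 2π × 5.867 × 10^6 / 4370 = 8435 s.

8440 s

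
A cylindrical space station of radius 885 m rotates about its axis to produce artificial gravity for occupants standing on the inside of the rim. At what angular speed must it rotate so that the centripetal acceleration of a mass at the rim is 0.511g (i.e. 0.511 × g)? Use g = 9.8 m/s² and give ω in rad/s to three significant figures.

Centripetal acceleration a_c = ω²r. Setting ω²r = 0.511g:
ω = √(0.511g / r) = √(0.511 × 9.8 / 885) = √0.005659 = 0.07522 rad/s.

0.0752 rad/s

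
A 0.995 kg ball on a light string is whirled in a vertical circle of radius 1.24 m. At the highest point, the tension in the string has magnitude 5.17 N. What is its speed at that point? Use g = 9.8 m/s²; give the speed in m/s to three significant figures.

4.31 m/s

At the top, T + mg = mv²/r, so v = √(r(T/m + g)) = √(1.24 × (5.17/0.995 + 9.8)) = √(1.24 × 15.00) = √18.60 = 4.312 m/s.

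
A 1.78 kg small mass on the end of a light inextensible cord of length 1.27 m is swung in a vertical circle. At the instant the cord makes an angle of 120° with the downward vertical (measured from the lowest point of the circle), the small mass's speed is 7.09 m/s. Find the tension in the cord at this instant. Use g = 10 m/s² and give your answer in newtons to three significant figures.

Take the radial direction toward the centre of the circle as positive. The component of the weight along the string toward the centre is −mg cos φ (φ measured from the bottom), so Newton's second law along the string gives T − mg cos φ = m v²/r.
cos 120° = -0.5000, so T = m(v²/r + g cos φ) = 1.78 × ((7.09)²/1.27 + 10.0 × -0.5000) = 1.78 × (39.58 + (-5.000)) = 1.78 × 34.58 = 61.55 N.

61.6 N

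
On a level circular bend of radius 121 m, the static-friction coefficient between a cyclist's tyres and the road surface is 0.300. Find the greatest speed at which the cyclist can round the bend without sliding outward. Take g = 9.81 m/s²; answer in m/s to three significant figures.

The only inward force on a level bend is static friction, so at the limit f_s = μ_s N = μ_s m g = m v²/r.
Mass cancels: v_max = √(μ_s g r) = √(0.300 × 9.81 × 121) = √356.1 = 18.87 m/s.

18.9 m/s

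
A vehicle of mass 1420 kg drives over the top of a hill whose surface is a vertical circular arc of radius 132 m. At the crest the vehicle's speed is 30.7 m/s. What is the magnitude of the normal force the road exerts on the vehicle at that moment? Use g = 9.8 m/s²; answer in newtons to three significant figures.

3780 N

At the crest the centripetal acceleration points downward (toward the centre of the arc), so mg − N = mv²/r.
N = m(g − v²/r) = 1420 × (9.8 − (30.7)²/132) = 1420 × (9.8 − 7.140) = 1420 × 2.660 = 3777 N.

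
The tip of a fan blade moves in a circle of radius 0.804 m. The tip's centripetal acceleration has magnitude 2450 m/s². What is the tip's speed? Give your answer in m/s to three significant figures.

a_c = v²/r ⇒ v = √(a_c · r) = √(2450 × 0.804) = √1970 = 44.38 m/s.

44.4 m/s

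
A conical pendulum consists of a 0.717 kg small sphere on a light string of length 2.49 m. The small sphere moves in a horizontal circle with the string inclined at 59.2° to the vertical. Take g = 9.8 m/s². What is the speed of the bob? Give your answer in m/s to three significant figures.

5.93 m/s

The radius of the circle is r = L sinθ = 2.49 × sin 59.2° = 2.139 m.
Horizontally T sinθ = mv²/r and vertically T cosθ = mg, so tanθ = v²/(rg).
v = √(r g tanθ) = √(2.139 × 9.8 × 1.678) = √35.16 = 5.930 m/s.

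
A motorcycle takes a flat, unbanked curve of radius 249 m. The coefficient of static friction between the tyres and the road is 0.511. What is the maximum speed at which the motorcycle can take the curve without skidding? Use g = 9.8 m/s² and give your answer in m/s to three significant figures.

Friction provides the centripetal force on a flat curve. At maximum speed it is at its limiting value: μ_s m g = m v²/r.
Mass cancels: v_max = √(μ_s g r) = √(0.511 × 9.8 × 249) = √1247 = 35.31 m/s.

35.3 m/s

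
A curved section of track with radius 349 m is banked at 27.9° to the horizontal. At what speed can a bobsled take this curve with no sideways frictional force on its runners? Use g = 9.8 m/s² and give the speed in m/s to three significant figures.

On a frictionless banked curve, N sinθ = mv²/r and N cosθ = mg, so tanθ = v²/(rg).
v = √(r g tanθ) = √(349 × 9.8 × tan 27.9°) = √(349 × 9.8 × 0.5295) = √1811 = 42.55 m/s.

42.6 m/s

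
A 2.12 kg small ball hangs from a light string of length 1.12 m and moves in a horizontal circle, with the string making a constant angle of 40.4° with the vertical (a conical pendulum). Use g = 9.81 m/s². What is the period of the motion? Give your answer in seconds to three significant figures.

1.85 s

r = L sinθ = 0.7259 m. From T sinθ = mω²r and T cosθ = mg: tanθ = ω²r/g, so ω² = g tanθ / r = g/(L cosθ).
ω = √(g/(L cosθ)) = √(9.81/(1.12 × 0.7615)) = √11.50 = 3.391 rad/s.
Period = 2π/ω = 1.853 s.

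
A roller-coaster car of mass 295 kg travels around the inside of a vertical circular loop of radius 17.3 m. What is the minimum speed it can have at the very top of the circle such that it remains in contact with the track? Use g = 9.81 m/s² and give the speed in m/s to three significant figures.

At the top, both weight mg and N point toward the centre: N + mg = mv²/r.
At minimum speed N → 0, so mg = mv_min²/r ⇒ v_min = √(g r) = √(9.81 × 17.3) = 13.03 m/s.

13.0 m/s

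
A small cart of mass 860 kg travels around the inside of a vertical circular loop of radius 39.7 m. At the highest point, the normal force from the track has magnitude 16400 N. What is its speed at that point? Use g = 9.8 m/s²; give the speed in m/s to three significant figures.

At the top, N + mg = mv²/r, so v = √(r(N/m + g)) = √(39.7 × (16400/860 + 9.8)) = √(39.7 × 28.87) = √1146 = 33.85 m/s.

33.9 m/s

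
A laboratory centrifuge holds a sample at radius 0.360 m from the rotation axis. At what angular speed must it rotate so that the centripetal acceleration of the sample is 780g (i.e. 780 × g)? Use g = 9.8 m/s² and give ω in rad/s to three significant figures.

146 rad/s

Centripetal acceleration a_c = ω²r. Setting ω²r = 780g:
ω = √(780g / r) = √(780 × 9.8 / 0.360) = √21230 = 145.7 rad/s.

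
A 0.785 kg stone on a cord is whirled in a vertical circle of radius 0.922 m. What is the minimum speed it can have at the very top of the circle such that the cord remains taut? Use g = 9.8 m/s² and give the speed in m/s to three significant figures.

3.01 m/s

At the highest point the centre is directly below, so both the weight and T act inward: T + mg = mv²/r.
At minimum speed T → 0, so mg = mv_min²/r ⇒ v_min = √(g r) = √(9.8 × 0.922) = 3.006 m/s.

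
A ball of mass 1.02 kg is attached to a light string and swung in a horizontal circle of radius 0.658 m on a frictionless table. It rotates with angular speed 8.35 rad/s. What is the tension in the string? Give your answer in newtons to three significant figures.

46.8 N

v = ωr = 8.35 × 0.658 = 5.494 m/s.
The tension is the only horizontal force, so it supplies the full centripetal force: T = m v²/r = 1.02 × (5.494)²/0.658 = 1.02 × 30.19/0.658 = 46.79 N.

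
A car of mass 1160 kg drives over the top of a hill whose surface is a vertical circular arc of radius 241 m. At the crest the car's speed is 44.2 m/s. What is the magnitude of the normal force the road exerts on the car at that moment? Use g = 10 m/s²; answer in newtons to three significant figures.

At the crest the centripetal acceleration points downward (toward the centre of the arc), so mg − N = mv²/r.
N = m(g − v²/r) = 1160 × (10.0 − (44.2)²/241) = 1160 × (10.0 − 8.106) = 1160 × 1.894 = 2197 N.

2200 N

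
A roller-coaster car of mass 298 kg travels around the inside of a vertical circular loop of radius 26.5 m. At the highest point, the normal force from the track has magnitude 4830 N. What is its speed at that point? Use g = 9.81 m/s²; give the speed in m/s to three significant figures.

At the top, N + mg = mv²/r, so v = √(r(N/m + g)) = √(26.5 × (4830/298 + 9.81)) = √(26.5 × 26.02) = √689.5 = 26.26 m/s.

26.3 m/s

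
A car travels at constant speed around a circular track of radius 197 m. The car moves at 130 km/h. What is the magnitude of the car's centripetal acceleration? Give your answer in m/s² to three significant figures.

v = 130 km/h = 130/3.6 = 36.11 m/s.
a_c = v²/r = (36.11)²/197 = 1304/197 = 6.619 m/s².

6.62 m/s²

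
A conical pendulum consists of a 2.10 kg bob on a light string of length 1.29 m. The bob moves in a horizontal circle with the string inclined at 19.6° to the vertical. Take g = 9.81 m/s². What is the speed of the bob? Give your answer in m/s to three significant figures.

The radius of the circle is r = L sinθ = 1.29 × sin 19.6° = 0.4327 m.
Horizontally T sinθ = mv²/r and vertically T cosθ = mg, so tanθ = v²/(rg).
v = √(r g tanθ) = √(0.4327 × 9.81 × 0.3561) = √1.512 = 1.229 m/s.

1.23 m/s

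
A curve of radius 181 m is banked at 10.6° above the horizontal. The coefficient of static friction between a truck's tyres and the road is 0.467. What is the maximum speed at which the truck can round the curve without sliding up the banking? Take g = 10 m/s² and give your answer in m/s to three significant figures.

At the maximum speed, friction acts down the slope at its limiting value f = μN. Radially (horizontal, toward centre): N sinθ + μN cosθ = mv²/r. Vertically: N cosθ − μN sinθ = mg.
Dividing: v² = r g (sinθ + μcosθ)/(cosθ − μsinθ).
sinθ + μcosθ = 0.1840 + 0.467×0.9829 = 0.6430; cosθ − μsinθ = 0.9829 − 0.467×0.1840 = 0.8970.
v² = 181 × 10.0 × 0.6430/0.8970 = 1297 m²/s², so v = 36.02 m/s.

36.0 m/s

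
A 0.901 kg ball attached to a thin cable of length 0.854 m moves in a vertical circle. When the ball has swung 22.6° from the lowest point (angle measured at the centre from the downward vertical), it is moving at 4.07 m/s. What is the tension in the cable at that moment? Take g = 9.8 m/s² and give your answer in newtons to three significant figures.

25.6 N

Take the radial direction toward the centre of the circle as positive. The component of the weight along the string toward the centre is −mg cos φ (φ measured from the bottom), so Newton's second law along the string gives T − mg cos φ = m v²/r.
cos 22.6° = 0.9232, so T = m(v²/r + g cos φ) = 0.901 × ((4.07)²/0.854 + 9.8 × 0.9232) = 0.901 × (19.40 + (9.047)) = 0.901 × 28.44 = 25.63 N.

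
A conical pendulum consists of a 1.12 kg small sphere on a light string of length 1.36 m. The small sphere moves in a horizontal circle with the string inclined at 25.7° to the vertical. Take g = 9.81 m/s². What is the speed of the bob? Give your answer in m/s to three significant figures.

The radius of the circle is r = L sinθ = 1.36 × sin 25.7° = 0.5898 m.
Horizontally T sinθ = mv²/r and vertically T cosθ = mg, so tanθ = v²/(rg).
v = √(r g tanθ) = √(0.5898 × 9.81 × 0.4813) = √2.784 = 1.669 m/s.

1.67 m/s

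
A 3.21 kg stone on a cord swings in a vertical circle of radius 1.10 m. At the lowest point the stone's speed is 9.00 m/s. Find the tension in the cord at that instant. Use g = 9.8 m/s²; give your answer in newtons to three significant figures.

At the lowest point, T points up (toward the centre) and the weight mg points down (away from the centre), so the net inward force is T − mg = mv²/r.
T = m(v²/r + g) = 3.21 × ((9.00)²/1.10 + 9.8) = 3.21 × (73.64 + 9.8) = 3.21 × 83.44 = 267.8 N.

268 N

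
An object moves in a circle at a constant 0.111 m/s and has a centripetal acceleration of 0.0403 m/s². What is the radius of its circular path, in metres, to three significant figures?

0.306 m

a_c = v²/r ⇒ r = v²/a_c = (0.111)²/0.0403 = 0.01232/0.0403 = 0.3057 m.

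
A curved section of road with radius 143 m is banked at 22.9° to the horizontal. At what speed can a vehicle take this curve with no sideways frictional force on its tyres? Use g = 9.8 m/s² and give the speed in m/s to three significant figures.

24.3 m/s

On a frictionless banked curve, N sinθ = mv²/r and N cosθ = mg, so tanθ = v²/(rg).
v = √(r g tanθ) = √(143 × 9.8 × tan 22.9°) = √(143 × 9.8 × 0.4224) = √592.0 = 24.33 m/s.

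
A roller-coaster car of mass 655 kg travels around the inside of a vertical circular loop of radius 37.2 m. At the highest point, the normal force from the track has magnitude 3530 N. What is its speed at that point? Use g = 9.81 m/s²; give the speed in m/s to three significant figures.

At the top, N + mg = mv²/r, so v = √(r(N/m + g)) = √(37.2 × (3530/655 + 9.81)) = √(37.2 × 15.20) = √565.4 = 23.78 m/s.

23.8 m/s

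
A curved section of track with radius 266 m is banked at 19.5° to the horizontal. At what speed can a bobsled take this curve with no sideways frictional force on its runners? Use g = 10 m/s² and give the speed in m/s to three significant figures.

On a frictionless banked curve, N sinθ = mv²/r and N cosθ = mg, so tanθ = v²/(rg).
v = √(r g tanθ) = √(266 × 10.0 × tan 19.5°) = √(266 × 10.0 × 0.3541) = √942.0 = 30.69 m/s.

30.7 m/s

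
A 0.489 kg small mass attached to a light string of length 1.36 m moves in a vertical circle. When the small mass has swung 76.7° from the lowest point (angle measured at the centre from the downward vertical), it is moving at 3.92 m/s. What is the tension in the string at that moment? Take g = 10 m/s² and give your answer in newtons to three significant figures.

6.65 N

Take the radial direction toward the centre of the circle as positive. The component of the weight along the string toward the centre is −mg cos φ (φ measured from the bottom), so Newton's second law along the string gives T − mg cos φ = m v²/r.
cos 76.7° = 0.2300, so T = m(v²/r + g cos φ) = 0.489 × ((3.92)²/1.36 + 10.0 × 0.2300) = 0.489 × (11.30 + (2.300)) = 0.489 × 13.60 = 6.650 N.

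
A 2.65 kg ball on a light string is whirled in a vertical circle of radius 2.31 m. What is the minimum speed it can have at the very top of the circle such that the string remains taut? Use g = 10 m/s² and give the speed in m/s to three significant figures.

4.81 m/s

At the top, both weight mg and T point toward the centre: T + mg = mv²/r.
At minimum speed T → 0, so mg = mv_min²/r ⇒ v_min = √(g r) = √(10.0 × 2.31) = 4.806 m/s.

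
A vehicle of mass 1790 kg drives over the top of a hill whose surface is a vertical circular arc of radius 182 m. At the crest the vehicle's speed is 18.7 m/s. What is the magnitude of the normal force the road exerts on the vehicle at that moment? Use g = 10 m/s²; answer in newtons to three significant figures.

At the crest the centripetal acceleration points downward (toward the centre of the arc), so mg − N = mv²/r.
N = m(g − v²/r) = 1790 × (10.0 − (18.7)²/182) = 1790 × (10.0 − 1.921) = 1790 × 8.079 = 14460 N.

14500 N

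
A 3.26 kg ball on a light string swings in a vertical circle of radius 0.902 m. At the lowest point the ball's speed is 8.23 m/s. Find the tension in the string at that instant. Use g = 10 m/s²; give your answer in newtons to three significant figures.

At the lowest point, T points up (toward the centre) and the weight mg points down (away from the centre), so the net inward force is T − mg = mv²/r.
T = m(v²/r + g) = 3.26 × ((8.23)²/0.902 + 10.0) = 3.26 × (75.09 + 10.0) = 3.26 × 85.09 = 277.4 N.

277 N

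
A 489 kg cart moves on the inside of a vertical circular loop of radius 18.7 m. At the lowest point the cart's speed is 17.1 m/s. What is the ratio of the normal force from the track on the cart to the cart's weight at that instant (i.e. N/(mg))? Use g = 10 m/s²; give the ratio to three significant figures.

2.56

At the bottom, N − mg = mv²/r, so N = m(v²/r + g) and N/(mg) = v²/(rg) + 1 = (17.1)²/(18.7 × 10.0) + 1 = 1.564 + 1 = 2.564.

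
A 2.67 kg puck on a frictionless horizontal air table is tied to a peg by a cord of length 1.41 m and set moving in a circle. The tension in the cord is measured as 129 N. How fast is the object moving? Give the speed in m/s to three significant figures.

T = m v²/r ⇒ v = √(T r / m) = √(129 × 1.41 / 2.67) = √68.12 = 8.254 m/s.

8.25 m/s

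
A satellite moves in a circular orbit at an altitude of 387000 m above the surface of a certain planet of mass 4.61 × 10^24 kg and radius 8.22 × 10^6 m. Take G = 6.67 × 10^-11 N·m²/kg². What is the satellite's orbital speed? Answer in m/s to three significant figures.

5980 m/s

Orbital radius r = R + h = 8.22 × 10^6 + 387000 = 8.607 × 10^6 m.
Gravity supplies the centripetal force: G M m / r² = m v² / r, so v = √(GM/r).
v = √(6.67 × 10^-11 × 4.61 × 10^24 / 8.607 × 10^6) = √(3.573 × 10^7) = 5977 m/s.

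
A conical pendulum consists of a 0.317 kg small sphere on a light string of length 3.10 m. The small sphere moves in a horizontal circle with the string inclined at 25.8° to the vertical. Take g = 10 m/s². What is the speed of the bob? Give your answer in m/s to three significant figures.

The radius of the circle is r = L sinθ = 3.10 × sin 25.8° = 1.349 m.
Horizontally T sinθ = mv²/r and vertically T cosθ = mg, so tanθ = v²/(rg).
v = √(r g tanθ) = √(1.349 × 10.0 × 0.4834) = √6.522 = 2.554 m/s.

2.55 m/s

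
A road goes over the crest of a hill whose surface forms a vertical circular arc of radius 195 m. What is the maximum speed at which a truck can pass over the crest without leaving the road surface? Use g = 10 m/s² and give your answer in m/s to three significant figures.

At the crest the centre of the circle is below the truck, so the net downward (centripetal) force is mg − N = mv²/r.
The truck leaves the road when N → 0, giving v_max = √(g r) = √(10.0 × 195) = 44.16 m/s.

44.2 m/s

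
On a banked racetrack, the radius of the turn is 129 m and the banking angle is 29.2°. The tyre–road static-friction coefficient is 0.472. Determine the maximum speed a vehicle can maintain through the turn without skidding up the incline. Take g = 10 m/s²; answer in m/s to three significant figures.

At the maximum speed, friction acts down the slope at its limiting value f = μN. Radially (horizontal, toward centre): N sinθ + μN cosθ = mv²/r. Vertically: N cosθ − μN sinθ = mg.
Dividing: v² = r g (sinθ + μcosθ)/(cosθ − μsinθ).
sinθ + μcosθ = 0.4879 + 0.472×0.8729 = 0.8999; cosθ − μsinθ = 0.8729 − 0.472×0.4879 = 0.6427.
v² = 129 × 10.0 × 0.8999/0.6427 = 1806 m²/s², so v = 42.50 m/s.

42.5 m/s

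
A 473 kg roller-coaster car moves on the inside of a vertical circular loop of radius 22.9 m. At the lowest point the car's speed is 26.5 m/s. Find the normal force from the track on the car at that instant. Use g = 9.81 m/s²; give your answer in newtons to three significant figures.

At the lowest point, N points up (toward the centre) and the weight mg points down (away from the centre), so the net inward force is N − mg = mv²/r.
N = m(v²/r + g) = 473 × ((26.5)²/22.9 + 9.81) = 473 × (30.67 + 9.81) = 473 × 40.48 = 19150 N.

19100 N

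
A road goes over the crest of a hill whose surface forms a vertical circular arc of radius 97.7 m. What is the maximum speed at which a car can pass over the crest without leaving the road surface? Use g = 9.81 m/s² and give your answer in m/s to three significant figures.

31.0 m/s

At the crest the centre of the circle is below the car, so the net downward (centripetal) force is mg − N = mv²/r.
The car leaves the road when N → 0, giving v_max = √(g r) = √(9.81 × 97.7) = 30.96 m/s.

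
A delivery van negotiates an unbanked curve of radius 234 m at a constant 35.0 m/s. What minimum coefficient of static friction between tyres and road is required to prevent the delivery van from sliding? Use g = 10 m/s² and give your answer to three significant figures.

Friction provides the centripetal force: μ_s m g = m v²/r, so μ_s = v²/(g r) = (35.00)²/(10.0 × 234) = 1225/2340 = 0.5235.

0.524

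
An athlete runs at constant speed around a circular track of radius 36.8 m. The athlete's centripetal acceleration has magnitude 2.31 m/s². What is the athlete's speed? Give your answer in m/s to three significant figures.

9.22 m/s

a_c = v²/r ⇒ v = √(a_c · r) = √(2.31 × 36.8) = √85.01 = 9.220 m/s.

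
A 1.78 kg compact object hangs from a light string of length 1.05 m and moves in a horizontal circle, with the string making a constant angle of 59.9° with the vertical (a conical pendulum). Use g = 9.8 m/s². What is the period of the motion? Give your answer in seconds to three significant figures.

r = L sinθ = 0.9084 m. From T sinθ = mω²r and T cosθ = mg: tanθ = ω²r/g, so ω² = g tanθ / r = g/(L cosθ).
ω = √(g/(L cosθ)) = √(9.8/(1.05 × 0.5015)) = √18.61 = 4.314 rad/s.
Period = 2π/ω = 1.456 s.

1.46 s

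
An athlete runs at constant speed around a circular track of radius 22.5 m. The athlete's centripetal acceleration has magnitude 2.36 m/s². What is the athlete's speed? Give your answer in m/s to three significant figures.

7.29 m/s

a_c = v²/r ⇒ v = √(a_c · r) = √(2.36 × 22.5) = √53.10 = 7.287 m/s.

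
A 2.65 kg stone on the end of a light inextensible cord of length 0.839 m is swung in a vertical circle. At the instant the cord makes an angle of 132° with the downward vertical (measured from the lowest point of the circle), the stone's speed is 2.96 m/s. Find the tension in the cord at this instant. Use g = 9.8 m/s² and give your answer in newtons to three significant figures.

10.3 N

Take the radial direction toward the centre of the circle as positive. The component of the weight along the string toward the centre is −mg cos φ (φ measured from the bottom), so Newton's second law along the string gives T − mg cos φ = m v²/r.
cos 132° = -0.6691, so T = m(v²/r + g cos φ) = 2.65 × ((2.96)²/0.839 + 9.8 × -0.6691) = 2.65 × (10.44 + (-6.557)) = 2.65 × 3.885 = 10.30 N.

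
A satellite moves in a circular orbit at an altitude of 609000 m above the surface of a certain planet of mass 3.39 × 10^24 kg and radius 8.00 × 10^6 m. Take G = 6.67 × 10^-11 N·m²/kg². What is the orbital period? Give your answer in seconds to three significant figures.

r = R + h = 8.00 × 10^6 + 609000 = 8.609 × 10^6 m. Gravity provides the centripetal force: G M m / r² = m v² / r ⇒ v = √(GM/r) = 5125 m/s.
T = 2πr/v = 2π × 8.609 × 10^6 / 5125 = 10550 s.

10600 s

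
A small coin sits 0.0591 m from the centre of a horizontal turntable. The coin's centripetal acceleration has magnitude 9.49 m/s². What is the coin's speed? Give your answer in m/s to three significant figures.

a_c = v²/r ⇒ v = √(a_c · r) = √(9.49 × 0.0591) = √0.5609 = 0.7489 m/s.

0.749 m/s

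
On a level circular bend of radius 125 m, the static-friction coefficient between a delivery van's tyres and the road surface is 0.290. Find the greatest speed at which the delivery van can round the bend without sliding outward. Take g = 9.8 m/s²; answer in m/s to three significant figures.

18.8 m/s

The only inward force on a level bend is static friction, so at the limit f_s = μ_s N = μ_s m g = m v²/r.
Mass cancels: v_max = √(μ_s g r) = √(0.290 × 9.8 × 125) = √355.2 = 18.85 m/s.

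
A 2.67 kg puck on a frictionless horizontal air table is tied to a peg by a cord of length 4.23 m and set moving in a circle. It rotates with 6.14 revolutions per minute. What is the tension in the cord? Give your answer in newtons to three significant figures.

ω = 6.14 rev/min × 2π/60 = 0.6430 rad/s, so v = ωr = 0.6430 × 4.23 = 2.720 m/s.
The tension is the only horizontal force, so it supplies the full centripetal force: T = m v²/r = 2.67 × (2.720)²/4.23 = 2.67 × 7.397/4.23 = 4.669 N.

4.67 N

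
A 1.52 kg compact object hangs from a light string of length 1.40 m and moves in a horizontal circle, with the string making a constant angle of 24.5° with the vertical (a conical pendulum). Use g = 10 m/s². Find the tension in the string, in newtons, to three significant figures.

16.7 N

Vertically the bob has no acceleration, so T cosθ = mg.
T = mg/cosθ = 1.52 × 10.0 / cos 24.5° = 15.20/0.9100 = 16.70 N.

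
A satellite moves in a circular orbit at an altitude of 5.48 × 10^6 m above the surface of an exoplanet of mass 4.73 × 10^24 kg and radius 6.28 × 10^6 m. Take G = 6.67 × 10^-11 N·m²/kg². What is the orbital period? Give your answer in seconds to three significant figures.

r = R + h = 6.28 × 10^6 + 5.48 × 10^6 = 1.176 × 10^7 m. Gravity provides the centripetal force: G M m / r² = m v² / r ⇒ v = √(GM/r) = 5180 m/s.
T = 2πr/v = 2π × 1.176 × 10^7 / 5180 = 14270 s.

14300 s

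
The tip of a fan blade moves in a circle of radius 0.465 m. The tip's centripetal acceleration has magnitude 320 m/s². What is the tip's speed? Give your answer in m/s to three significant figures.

a_c = v²/r ⇒ v = √(a_c · r) = √(320 × 0.465) = √148.8 = 12.20 m/s.

12.2 m/s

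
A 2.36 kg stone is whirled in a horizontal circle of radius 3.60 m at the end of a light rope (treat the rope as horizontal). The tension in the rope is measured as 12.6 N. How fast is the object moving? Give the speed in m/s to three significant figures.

T = m v²/r ⇒ v = √(T r / m) = √(12.6 × 3.60 / 2.36) = √19.22 = 4.384 m/s.

4.38 m/s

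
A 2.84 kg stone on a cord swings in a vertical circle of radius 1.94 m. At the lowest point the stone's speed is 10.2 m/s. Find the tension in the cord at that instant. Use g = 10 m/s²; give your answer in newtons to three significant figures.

At the lowest point, T points up (toward the centre) and the weight mg points down (away from the centre), so the net inward force is T − mg = mv²/r.
T = m(v²/r + g) = 2.84 × ((10.2)²/1.94 + 10.0) = 2.84 × (53.63 + 10.0) = 2.84 × 63.63 = 180.7 N.

181 N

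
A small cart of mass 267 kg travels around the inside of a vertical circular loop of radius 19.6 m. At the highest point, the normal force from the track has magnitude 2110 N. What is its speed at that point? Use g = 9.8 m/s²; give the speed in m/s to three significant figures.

At the top, N + mg = mv²/r, so v = √(r(N/m + g)) = √(19.6 × (2110/267 + 9.8)) = √(19.6 × 17.70) = √347.0 = 18.63 m/s.

18.6 m/s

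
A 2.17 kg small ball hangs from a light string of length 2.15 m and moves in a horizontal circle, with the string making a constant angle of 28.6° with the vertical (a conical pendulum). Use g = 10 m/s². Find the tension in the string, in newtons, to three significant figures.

Vertically the bob has no acceleration, so T cosθ = mg.
T = mg/cosθ = 2.17 × 10.0 / cos 28.6° = 21.70/0.8780 = 24.72 N.

24.7 N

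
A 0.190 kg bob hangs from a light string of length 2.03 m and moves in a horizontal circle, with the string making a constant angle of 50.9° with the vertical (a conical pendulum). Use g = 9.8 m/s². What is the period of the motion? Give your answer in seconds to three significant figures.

r = L sinθ = 1.575 m. From T sinθ = mω²r and T cosθ = mg: tanθ = ω²r/g, so ω² = g tanθ / r = g/(L cosθ).
ω = √(g/(L cosθ)) = √(9.8/(2.03 × 0.6307)) = √7.655 = 2.767 rad/s.
Period = 2π/ω = 2.271 s.

2.27 s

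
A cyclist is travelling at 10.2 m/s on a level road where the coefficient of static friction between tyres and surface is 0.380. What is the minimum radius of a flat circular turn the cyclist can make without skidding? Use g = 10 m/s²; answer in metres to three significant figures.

27.4 m

At the limit, μ_s m g = m v²/r, so r_min = v²/(μ_s g) = (10.2)²/(0.380 × 10.0) = 104.0/3.800 = 27.38 m.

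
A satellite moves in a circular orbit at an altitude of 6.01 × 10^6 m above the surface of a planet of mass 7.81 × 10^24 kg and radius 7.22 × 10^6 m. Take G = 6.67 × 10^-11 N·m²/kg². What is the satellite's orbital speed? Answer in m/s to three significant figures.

6270 m/s

Orbital radius r = R + h = 7.22 × 10^6 + 6.01 × 10^6 = 1.323 × 10^7 m.
Gravity supplies the centripetal force: G M m / r² = m v² / r, so v = √(GM/r).
v = √(6.67 × 10^-11 × 7.81 × 10^24 / 1.323 × 10^7) = √(3.937 × 10^7) = 6275 m/s.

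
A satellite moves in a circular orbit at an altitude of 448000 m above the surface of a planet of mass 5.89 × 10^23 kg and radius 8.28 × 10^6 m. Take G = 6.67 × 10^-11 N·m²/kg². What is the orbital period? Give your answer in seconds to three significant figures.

25800 s

r = R + h = 8.28 × 10^6 + 448000 = 8.728 × 10^6 m. Gravity provides the centripetal force: G M m / r² = m v² / r ⇒ v = √(GM/r) = 2122 m/s.
T = 2πr/v = 2π × 8.728 × 10^6 / 2122 = 25850 s.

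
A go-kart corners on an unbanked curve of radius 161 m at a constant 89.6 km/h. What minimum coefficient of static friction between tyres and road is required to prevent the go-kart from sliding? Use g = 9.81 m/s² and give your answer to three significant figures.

0.392

v = 89.6/3.6 = 24.89 m/s.
Friction provides the centripetal force: μ_s m g = m v²/r, so μ_s = v²/(g r) = (24.89)²/(9.81 × 161) = 619.5/1579 = 0.3922.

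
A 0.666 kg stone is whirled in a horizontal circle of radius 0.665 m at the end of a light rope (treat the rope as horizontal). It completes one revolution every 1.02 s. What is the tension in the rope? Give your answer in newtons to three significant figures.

16.8 N

v = 2πr/T = 2π × 0.665/1.02 = 4.096 m/s.
The tension is the only horizontal force, so it supplies the full centripetal force: T = m v²/r = 0.666 × (4.096)²/0.665 = 0.666 × 16.78/0.665 = 16.81 N.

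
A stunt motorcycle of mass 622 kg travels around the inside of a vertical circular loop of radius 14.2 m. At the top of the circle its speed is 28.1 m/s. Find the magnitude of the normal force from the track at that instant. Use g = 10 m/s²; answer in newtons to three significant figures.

At the top, both N and the weight mg point inward (toward the centre), so N + mg = mv²/r.
N = m(v²/r − g) = 622 × ((28.1)²/14.2 − 10.0) = 622 × (55.61 − 10.0) = 622 × 45.61 = 28370 N.

28400 N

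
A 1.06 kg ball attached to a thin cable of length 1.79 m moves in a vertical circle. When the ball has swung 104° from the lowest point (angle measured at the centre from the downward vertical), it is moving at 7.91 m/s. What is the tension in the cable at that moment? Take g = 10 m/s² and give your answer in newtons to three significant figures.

34.5 N

Take the radial direction toward the centre of the circle as positive. The component of the weight along the string toward the centre is −mg cos φ (φ measured from the bottom), so Newton's second law along the string gives T − mg cos φ = m v²/r.
cos 104° = -0.2419, so T = m(v²/r + g cos φ) = 1.06 × ((7.91)²/1.79 + 10.0 × -0.2419) = 1.06 × (34.95 + (-2.419)) = 1.06 × 32.54 = 34.49 N.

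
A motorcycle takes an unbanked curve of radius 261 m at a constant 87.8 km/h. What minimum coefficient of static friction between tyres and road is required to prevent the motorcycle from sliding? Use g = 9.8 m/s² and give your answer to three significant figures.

0.233

v = 87.8/3.6 = 24.39 m/s.
Friction provides the centripetal force: μ_s m g = m v²/r, so μ_s = v²/(g r) = (24.39)²/(9.8 × 261) = 594.8/2558 = 0.2326.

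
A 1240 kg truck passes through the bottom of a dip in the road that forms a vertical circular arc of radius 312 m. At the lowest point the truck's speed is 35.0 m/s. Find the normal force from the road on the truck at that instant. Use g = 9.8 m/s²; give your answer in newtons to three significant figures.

At the lowest point, N points up (toward the centre) and the weight mg points down (away from the centre), so the net inward force is N − mg = mv²/r.
N = m(v²/r + g) = 1240 × ((35.0)²/312 + 9.8) = 1240 × (3.926 + 9.8) = 1240 × 13.73 = 17020 N.

17000 N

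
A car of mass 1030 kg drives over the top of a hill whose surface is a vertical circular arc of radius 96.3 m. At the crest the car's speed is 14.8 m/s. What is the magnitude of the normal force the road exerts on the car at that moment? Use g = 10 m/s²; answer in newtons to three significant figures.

7960 N

At the crest the centripetal acceleration points downward (toward the centre of the arc), so mg − N = mv²/r.
N = m(g − v²/r) = 1030 × (10.0 − (14.8)²/96.3) = 1030 × (10.0 − 2.275) = 1030 × 7.725 = 7957 N.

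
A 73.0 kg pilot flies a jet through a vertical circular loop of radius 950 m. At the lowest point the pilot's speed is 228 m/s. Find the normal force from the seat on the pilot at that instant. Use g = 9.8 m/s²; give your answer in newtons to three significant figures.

At the lowest point, N points up (toward the centre) and the weight mg points down (away from the centre), so the net inward force is N − mg = mv²/r.
N = m(v²/r + g) = 73.0 × ((228)²/950 + 9.8) = 73.0 × (54.72 + 9.8) = 73.0 × 64.52 = 4710 N.

4710 N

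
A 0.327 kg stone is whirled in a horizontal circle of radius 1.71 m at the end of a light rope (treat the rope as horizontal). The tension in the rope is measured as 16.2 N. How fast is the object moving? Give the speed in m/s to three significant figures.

T = m v²/r ⇒ v = √(T r / m) = √(16.2 × 1.71 / 0.327) = √84.72 = 9.204 m/s.

9.20 m/s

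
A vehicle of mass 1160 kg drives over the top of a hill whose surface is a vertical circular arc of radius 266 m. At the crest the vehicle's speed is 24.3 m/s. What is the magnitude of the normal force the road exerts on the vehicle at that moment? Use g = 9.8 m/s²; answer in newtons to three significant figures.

8790 N

At the crest the centripetal acceleration points downward (toward the centre of the arc), so mg − N = mv²/r.
N = m(g − v²/r) = 1160 × (9.8 − (24.3)²/266) = 1160 × (9.8 − 2.220) = 1160 × 7.580 = 8793 N.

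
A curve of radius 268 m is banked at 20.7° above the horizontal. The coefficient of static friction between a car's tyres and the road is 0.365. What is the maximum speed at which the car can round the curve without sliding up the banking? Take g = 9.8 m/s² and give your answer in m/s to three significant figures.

47.6 m/s

At the maximum speed, friction acts down the slope at its limiting value f = μN. Radially (horizontal, toward centre): N sinθ + μN cosθ = mv²/r. Vertically: N cosθ − μN sinθ = mg.
Dividing: v² = r g (sinθ + μcosθ)/(cosθ − μsinθ).
sinθ + μcosθ = 0.3535 + 0.365×0.9354 = 0.6949; cosθ − μsinθ = 0.9354 − 0.365×0.3535 = 0.8064.
v² = 268 × 9.8 × 0.6949/0.8064 = 2263 m²/s², so v = 47.57 m/s.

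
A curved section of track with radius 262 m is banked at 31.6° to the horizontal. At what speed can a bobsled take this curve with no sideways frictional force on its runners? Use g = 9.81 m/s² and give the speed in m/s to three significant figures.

39.8 m/s

On a frictionless banked curve, N sinθ = mv²/r and N cosθ = mg, so tanθ = v²/(rg).
v = √(r g tanθ) = √(262 × 9.81 × tan 31.6°) = √(262 × 9.81 × 0.6152) = √1581 = 39.76 m/s.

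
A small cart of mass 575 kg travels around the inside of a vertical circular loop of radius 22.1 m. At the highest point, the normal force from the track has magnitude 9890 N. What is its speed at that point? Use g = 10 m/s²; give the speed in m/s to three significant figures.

24.5 m/s

At the top, N + mg = mv²/r, so v = √(r(N/m + g)) = √(22.1 × (9890/575 + 10.0)) = √(22.1 × 27.20) = √601.1 = 24.52 m/s.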